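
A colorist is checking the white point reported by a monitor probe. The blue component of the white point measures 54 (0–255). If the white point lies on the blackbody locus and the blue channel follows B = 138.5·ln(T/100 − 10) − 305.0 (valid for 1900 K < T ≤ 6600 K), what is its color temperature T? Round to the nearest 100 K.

2300 K

ln(t − 10) = (54 + 305.0) / 138.5 = 2.5921.
t − 10 = e^2.5921 = 13.357, so t = 23.357.
T = 100·t = 2336 K → 2300 K to the nearest 100 K.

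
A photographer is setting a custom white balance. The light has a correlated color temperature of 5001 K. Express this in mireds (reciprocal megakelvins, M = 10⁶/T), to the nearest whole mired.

M = 10⁶ / 5001 = 199.960 → 200 mireds.

200 mireds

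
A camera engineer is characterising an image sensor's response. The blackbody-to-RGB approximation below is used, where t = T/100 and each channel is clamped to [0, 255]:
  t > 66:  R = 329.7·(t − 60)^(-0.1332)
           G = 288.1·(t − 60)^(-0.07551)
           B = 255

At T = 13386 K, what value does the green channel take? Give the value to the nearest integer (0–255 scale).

208

t = 13386/100 = 133.86; the t > 66 branch applies.
G = 288.1·(133.86 − 60)^(-0.07551) = 288.1·73.86^(-0.07551) = 288.1·0.72263 = 208.190.
Rounded: 208.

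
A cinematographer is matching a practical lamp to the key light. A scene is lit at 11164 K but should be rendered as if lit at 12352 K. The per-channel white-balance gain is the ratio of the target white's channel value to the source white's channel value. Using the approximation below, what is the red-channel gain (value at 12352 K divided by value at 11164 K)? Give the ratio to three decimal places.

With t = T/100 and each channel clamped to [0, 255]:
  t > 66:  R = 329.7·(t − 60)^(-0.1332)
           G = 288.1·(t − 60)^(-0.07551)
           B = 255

At 11164 K (t = 111.64):
  R = 329.7·(111.64 − 60)^(-0.1332) = 329.7·51.64^(-0.1332) = 329.7·0.59133 = 194.962.
At 12352 K (t = 123.52):
  R = 329.7·(123.52 − 60)^(-0.1332) = 329.7·63.52^(-0.1332) = 329.7·0.57524 = 189.658.
Gain = 189.658 / 194.962 = 0.9728 → 0.973.

0.973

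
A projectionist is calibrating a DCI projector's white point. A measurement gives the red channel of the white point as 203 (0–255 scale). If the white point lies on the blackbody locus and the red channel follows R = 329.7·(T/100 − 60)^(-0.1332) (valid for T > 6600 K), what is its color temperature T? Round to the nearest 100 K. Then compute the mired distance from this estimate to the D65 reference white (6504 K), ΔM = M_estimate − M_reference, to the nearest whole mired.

-52 mireds

(t − 60)^(-0.1332) = 203/329.7 = 0.61571.
t − 60 = 0.61571^(1/-0.1332) = 0.61571^(-7.508) = 38.129, so t = 98.129.
T = 100·t = 9813 K → 9800 K to the nearest 100 K.
M_estimate = 10⁶/9800 = 102.04; M_reference = 10⁶/6504 = 153.75.
ΔM = 102.04 − 153.75 = -51.71 → -52 mireds.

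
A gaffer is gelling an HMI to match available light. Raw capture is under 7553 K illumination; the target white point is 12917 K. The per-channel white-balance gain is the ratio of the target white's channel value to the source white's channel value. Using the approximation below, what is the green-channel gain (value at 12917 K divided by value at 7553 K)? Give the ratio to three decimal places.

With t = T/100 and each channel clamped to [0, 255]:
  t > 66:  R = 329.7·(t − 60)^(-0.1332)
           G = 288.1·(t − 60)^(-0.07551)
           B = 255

0.893

At 7553 K (t = 75.53):
  G = 288.1·(75.53 − 60)^(-0.07551) = 288.1·15.53^(-0.07551) = 288.1·0.81293 = 234.206.
At 12917 K (t = 129.17):
  G = 288.1·(129.17 − 60)^(-0.07551) = 288.1·69.17^(-0.07551) = 288.1·0.72622 = 209.224.
Gain = 209.224 / 234.206 = 0.8933 → 0.893.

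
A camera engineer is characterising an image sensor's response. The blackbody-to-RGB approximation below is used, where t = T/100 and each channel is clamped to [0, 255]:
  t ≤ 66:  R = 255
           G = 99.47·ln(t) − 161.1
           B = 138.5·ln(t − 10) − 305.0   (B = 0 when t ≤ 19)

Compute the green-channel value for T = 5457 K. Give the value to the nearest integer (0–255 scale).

t = 5457/100 = 54.57; the t ≤ 66 branch applies.
G = 99.47·ln 54.57 − 161.1 = 99.47·3.9995 − 161.1 = 236.729.
Rounded: 237.

237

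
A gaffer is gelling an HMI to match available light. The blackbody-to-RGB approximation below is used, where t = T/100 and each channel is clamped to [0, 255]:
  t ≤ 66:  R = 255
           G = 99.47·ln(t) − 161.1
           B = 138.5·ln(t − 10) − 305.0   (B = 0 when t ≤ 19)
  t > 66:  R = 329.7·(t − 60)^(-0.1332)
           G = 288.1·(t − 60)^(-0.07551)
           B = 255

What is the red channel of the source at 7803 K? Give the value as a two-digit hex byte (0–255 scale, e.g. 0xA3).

t = 7803/100 = 78.03; the t > 66 branch applies.
R = 329.7·(78.03 − 60)^(-0.1332) = 329.7·18.03^(-0.1332) = 329.7·0.68030 = 224.295.
Rounded: 224; in hex, 0xE0.

0xE0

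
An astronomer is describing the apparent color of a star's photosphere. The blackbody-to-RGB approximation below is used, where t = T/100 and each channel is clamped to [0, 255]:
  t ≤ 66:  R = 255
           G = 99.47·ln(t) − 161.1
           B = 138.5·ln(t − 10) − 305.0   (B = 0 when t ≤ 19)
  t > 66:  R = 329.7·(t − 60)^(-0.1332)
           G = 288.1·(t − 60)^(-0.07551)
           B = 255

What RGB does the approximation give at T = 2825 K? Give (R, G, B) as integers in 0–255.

t = 2825/100 = 28.25; the t ≤ 66 branch applies.
R = 255 by definition for t ≤ 66.
G = 99.47·ln 28.25 − 161.1 = 99.47·3.3411 − 161.1 = 171.239.
B = 138.5·ln(28.25 − 10) − 305.0 = 138.5·ln 18.25 − 305.0 = 138.5·2.9042 − 305.0 = 97.227.
Rounded: (255, 171, 97).

(255, 171, 97)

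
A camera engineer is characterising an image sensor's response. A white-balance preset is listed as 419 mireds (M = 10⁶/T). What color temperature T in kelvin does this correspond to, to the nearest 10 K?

2390 K

T = 10⁶ / 419 = 2386.63 K → 2390 K.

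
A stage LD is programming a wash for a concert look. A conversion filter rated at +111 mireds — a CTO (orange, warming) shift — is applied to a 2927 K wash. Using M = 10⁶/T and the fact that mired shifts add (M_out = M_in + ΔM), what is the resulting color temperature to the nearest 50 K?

M_in = 10⁶/2927 = 341.65 mireds.
M_out = 341.65 + (+111) = 452.65 mireds.
T_out = 10⁶/452.65 = 2209.2 K → 2200 K.

2200 K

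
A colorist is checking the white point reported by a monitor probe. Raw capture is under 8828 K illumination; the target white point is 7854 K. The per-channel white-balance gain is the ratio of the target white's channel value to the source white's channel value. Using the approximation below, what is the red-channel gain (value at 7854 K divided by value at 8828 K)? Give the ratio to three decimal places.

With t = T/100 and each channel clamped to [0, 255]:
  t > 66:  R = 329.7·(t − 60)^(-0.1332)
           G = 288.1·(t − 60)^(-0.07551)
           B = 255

1.058

At 8828 K (t = 88.28):
  R = 329.7·(88.28 − 60)^(-0.1332) = 329.7·28.28^(-0.1332) = 329.7·0.64071 = 211.243.
At 7854 K (t = 78.54):
  R = 329.7·(78.54 − 60)^(-0.1332) = 329.7·18.54^(-0.1332) = 329.7·0.67778 = 223.464.
Gain = 223.464 / 211.243 = 1.0579 → 1.058.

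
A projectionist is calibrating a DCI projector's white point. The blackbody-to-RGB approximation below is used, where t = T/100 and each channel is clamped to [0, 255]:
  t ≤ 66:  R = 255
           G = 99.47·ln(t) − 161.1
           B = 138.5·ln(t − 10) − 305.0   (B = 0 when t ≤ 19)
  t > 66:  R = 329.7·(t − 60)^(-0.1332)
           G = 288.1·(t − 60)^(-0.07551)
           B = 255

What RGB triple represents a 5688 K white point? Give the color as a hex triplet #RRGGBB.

#FFF1E4

t = 5688/100 = 56.88; the t ≤ 66 branch applies.
R = 255 by definition for t ≤ 66.
G = 99.47·ln 56.88 − 161.1 = 99.47·4.0409 − 161.1 = 240.853.
B = 138.5·ln(56.88 − 10) − 305.0 = 138.5·ln 46.88 − 305.0 = 138.5·3.8476 − 305.0 = 227.891.
Rounded: (255, 241, 228).
In hex: #FFF1E4.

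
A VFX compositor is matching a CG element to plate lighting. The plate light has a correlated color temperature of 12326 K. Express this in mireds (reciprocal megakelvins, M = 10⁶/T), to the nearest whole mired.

M = 10⁶ / 12326 = 81.129 → 81 mireds.

81 mireds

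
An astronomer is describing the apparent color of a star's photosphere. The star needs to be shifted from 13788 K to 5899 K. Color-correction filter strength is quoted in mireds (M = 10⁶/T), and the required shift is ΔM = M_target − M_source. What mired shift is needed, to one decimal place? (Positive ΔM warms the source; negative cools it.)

+97.0 mireds

M_source = 10⁶/13788 = 72.527; M_target = 10⁶/5899 = 169.520.
ΔM = 169.520 − 72.527 = 96.993 → +97.0 mireds, a warming shift.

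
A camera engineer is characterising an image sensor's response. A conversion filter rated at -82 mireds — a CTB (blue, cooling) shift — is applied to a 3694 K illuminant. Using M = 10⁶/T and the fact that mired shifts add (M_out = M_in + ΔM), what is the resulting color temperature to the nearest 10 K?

5300 K

M_in = 10⁶/3694 = 270.71 mireds.
M_out = 270.71 + (-82) = 188.71 mireds.
T_out = 10⁶/188.71 = 5299.2 K → 5300 K.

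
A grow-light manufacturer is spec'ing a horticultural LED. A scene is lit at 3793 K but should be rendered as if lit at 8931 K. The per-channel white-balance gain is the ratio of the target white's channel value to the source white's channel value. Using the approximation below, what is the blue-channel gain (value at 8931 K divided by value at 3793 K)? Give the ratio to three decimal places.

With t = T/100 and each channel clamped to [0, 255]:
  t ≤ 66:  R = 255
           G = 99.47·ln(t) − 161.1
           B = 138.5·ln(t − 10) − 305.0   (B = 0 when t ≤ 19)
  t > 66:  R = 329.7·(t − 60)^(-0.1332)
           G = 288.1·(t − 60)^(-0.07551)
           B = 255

1.633

At 3793 K (t = 37.93):
  B = 138.5·ln(37.93 − 10) − 305.0 = 138.5·ln 27.93 − 305.0 = 138.5·3.3297 − 305.0 = 156.164.
At 8931 K (t = 89.31):
  B = 255 by definition for t > 66.
Gain = 255.000 / 156.164 = 1.6329 → 1.633.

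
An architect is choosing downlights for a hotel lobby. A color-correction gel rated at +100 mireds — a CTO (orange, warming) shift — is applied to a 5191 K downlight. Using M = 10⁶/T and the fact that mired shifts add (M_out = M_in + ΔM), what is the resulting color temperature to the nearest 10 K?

M_in = 10⁶/5191 = 192.64 mireds.
M_out = 192.64 + (+100) = 292.64 mireds.
T_out = 10⁶/292.64 = 3417.2 K → 3420 K.

3420 K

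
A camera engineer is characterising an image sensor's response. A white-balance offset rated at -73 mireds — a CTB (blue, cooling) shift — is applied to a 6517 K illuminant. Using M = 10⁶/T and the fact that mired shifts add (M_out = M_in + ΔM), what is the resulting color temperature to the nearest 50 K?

M_in = 10⁶/6517 = 153.44 mireds.
M_out = 153.44 + (-73) = 80.44 mireds.
T_out = 10⁶/80.44 = 12430.9 K → 12450 K.

12450 K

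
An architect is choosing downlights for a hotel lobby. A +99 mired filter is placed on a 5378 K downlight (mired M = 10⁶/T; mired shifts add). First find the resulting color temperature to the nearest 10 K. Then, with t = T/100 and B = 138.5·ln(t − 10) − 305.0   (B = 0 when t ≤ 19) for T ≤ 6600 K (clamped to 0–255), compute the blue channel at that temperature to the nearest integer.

141

M_in = 10⁶/5378 = 185.94; M_out = 185.94 + (+99) = 284.94.
T_out = 10⁶/284.94 = 3509.5 K → 3510 K; t = 35.1.
B = 138.5·ln(35.1 − 10) − 305.0 = 138.5·ln 25.1 − 305.0 = 138.5·3.2229 − 305.0 = 141.367.
Rounded: 141.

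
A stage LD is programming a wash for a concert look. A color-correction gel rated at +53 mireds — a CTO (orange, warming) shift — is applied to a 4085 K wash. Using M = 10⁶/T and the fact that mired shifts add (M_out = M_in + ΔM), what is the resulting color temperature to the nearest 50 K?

3350 K

M_in = 10⁶/4085 = 244.80 mireds.
M_out = 244.80 + (+53) = 297.80 mireds.
T_out = 10⁶/297.80 = 3358.0 K → 3350 K.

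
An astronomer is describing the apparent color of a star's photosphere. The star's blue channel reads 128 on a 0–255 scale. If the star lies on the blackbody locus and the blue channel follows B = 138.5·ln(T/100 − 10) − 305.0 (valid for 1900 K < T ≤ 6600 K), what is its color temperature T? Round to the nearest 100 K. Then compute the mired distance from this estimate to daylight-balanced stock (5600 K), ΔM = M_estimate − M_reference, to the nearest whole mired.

ln(t − 10) = (128 + 305.0) / 138.5 = 3.1264.
t − 10 = e^3.1264 = 22.791, so t = 32.791.
T = 100·t = 3279 K → 3300 K to the nearest 100 K.
M_estimate = 10⁶/3300 = 303.03; M_reference = 10⁶/5600 = 178.57.
ΔM = 303.03 − 178.57 = 124.46 → +124 mireds.

+124 mireds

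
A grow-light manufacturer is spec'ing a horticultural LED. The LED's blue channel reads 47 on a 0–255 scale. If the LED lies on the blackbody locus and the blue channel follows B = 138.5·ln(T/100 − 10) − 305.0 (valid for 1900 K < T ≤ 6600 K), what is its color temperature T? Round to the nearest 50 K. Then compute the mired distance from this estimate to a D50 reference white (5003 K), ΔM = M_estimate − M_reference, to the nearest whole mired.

ln(t − 10) = (47 + 305.0) / 138.5 = 2.5415.
t − 10 = e^2.5415 = 12.699, so t = 22.699.
T = 100·t = 2270 K → 2250 K to the nearest 50 K.
M_estimate = 10⁶/2250 = 444.44; M_reference = 10⁶/5003 = 199.88.
ΔM = 444.44 − 199.88 = 244.56 → +245 mireds.

+245 mireds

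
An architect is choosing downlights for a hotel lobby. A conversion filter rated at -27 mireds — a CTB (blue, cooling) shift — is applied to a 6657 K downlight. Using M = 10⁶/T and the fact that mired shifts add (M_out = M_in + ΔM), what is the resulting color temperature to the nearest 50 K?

8100 K

M_in = 10⁶/6657 = 150.22 mireds.
M_out = 150.22 + (-27) = 123.22 mireds.
T_out = 10⁶/123.22 = 8115.7 K → 8100 K.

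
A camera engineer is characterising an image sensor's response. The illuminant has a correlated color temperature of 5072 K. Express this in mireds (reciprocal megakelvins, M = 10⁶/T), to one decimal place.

M = 10⁶ / 5072 = 197.161 → 197.2 mireds.

197.2 mireds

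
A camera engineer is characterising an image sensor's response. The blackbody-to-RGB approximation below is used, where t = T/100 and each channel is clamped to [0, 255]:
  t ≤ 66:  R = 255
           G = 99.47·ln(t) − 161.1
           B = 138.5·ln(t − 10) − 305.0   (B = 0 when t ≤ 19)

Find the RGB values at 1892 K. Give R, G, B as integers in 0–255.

t = 1892/100 = 18.92; the t ≤ 66 branch applies.
R = 255 by definition for t ≤ 66.
G = 99.47·ln 18.92 − 161.1 = 99.47·2.9402 − 161.1 = 131.364.
t = 18.92 ≤ 19, so B = 0.
Rounded: (255, 131, 0).

R=255, G=131, B=0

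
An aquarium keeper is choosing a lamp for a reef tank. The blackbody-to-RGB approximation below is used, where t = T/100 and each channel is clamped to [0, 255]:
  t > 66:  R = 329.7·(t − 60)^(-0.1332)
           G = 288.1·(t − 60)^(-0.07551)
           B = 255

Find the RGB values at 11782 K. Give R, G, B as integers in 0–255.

t = 11782/100 = 117.82; the t > 66 branch applies.
R = 329.7·(117.82 − 60)^(-0.1332) = 329.7·57.82^(-0.1332) = 329.7·0.58249 = 192.048.
G = 288.1·(117.82 − 60)^(-0.07551) = 288.1·57.82^(-0.07551) = 288.1·0.73611 = 212.075.
B = 255 by definition for t > 66.
Rounded: (192, 212, 255).

R=192, G=212, B=255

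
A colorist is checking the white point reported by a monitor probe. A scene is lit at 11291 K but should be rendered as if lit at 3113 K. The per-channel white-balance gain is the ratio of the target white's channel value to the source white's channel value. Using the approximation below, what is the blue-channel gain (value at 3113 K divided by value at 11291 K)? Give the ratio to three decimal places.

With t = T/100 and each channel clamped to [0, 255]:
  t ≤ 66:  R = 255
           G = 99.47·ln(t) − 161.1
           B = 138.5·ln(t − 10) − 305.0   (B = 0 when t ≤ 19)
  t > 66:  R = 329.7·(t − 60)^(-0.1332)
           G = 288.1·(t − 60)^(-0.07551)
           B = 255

0.461

At 11291 K (t = 112.91):
  B = 255 by definition for t > 66.
At 3113 K (t = 31.13):
  B = 138.5·ln(31.13 − 10) − 305.0 = 138.5·ln 21.13 − 305.0 = 138.5·3.0507 − 305.0 = 117.521.
Gain = 117.521 / 255.000 = 0.4609 → 0.461.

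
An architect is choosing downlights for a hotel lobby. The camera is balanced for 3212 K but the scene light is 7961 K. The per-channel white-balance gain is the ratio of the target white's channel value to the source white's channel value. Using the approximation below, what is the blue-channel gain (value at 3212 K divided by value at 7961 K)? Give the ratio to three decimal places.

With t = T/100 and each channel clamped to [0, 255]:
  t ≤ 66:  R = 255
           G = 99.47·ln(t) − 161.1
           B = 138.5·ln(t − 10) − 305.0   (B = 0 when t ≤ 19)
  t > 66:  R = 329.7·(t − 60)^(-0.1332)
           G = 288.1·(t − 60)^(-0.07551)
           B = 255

At 7961 K (t = 79.61):
  B = 255 by definition for t > 66.
At 3212 K (t = 32.12):
  B = 138.5·ln(32.12 − 10) − 305.0 = 138.5·ln 22.12 − 305.0 = 138.5·3.0965 − 305.0 = 123.863.
Gain = 123.863 / 255.000 = 0.4857 → 0.486.

0.486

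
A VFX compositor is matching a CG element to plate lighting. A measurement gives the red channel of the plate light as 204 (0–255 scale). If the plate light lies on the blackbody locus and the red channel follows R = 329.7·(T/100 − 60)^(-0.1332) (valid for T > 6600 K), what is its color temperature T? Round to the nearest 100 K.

(t − 60)^(-0.1332) = 204/329.7 = 0.61874.
t − 60 = 0.61874^(1/-0.1332) = 0.61874^(-7.508) = 36.748, so t = 96.748.
T = 100·t = 9675 K → 9700 K to the nearest 100 K.

9700 K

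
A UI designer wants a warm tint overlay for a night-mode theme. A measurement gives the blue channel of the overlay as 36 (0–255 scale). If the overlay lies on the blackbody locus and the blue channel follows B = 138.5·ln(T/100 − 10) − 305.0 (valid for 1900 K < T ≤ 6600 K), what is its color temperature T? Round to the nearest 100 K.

ln(t − 10) = (36 + 305.0) / 138.5 = 2.4621.
t − 10 = e^2.4621 = 11.729, so t = 21.729.
T = 100·t = 2173 K → 2200 K to the nearest 100 K.

2200 K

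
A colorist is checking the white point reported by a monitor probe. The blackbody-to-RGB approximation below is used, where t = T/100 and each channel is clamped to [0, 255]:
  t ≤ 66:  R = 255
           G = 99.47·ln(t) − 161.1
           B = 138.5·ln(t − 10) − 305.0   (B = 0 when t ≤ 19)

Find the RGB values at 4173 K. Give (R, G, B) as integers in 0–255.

t = 4173/100 = 41.73; the t ≤ 66 branch applies.
R = 255 by definition for t ≤ 66.
G = 99.47·ln 41.73 − 161.1 = 99.47·3.7312 − 161.1 = 210.044.
B = 138.5·ln(41.73 − 10) − 305.0 = 138.5·ln 31.73 − 305.0 = 138.5·3.4573 − 305.0 = 173.831.
Rounded: (255, 210, 174).

(255, 210, 174)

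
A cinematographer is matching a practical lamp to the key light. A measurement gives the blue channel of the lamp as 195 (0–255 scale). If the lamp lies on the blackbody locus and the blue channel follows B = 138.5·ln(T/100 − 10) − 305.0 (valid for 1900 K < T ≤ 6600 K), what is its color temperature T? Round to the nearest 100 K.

ln(t − 10) = (195 + 305.0) / 138.5 = 3.6101.
t − 10 = e^3.6101 = 36.970, so t = 46.970.
T = 100·t = 4697 K → 4700 K to the nearest 100 K.

4700 K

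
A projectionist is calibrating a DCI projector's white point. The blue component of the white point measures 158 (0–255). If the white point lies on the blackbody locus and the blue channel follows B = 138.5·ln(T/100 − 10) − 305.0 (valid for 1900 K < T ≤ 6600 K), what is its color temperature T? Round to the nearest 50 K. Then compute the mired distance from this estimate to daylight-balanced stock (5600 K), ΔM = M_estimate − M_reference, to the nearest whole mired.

+81 mireds

ln(t − 10) = (158 + 305.0) / 138.5 = 3.3430.
t − 10 = e^3.3430 = 28.303, so t = 38.303.
T = 100·t = 3830 K → 3850 K to the nearest 50 K.
M_estimate = 10⁶/3850 = 259.74; M_reference = 10⁶/5600 = 178.57.
ΔM = 259.74 − 178.57 = 81.17 → +81 mireds.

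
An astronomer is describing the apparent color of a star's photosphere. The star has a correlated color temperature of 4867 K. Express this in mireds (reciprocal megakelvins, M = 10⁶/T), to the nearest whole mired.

205 mireds

M = 10⁶ / 4867 = 205.465 → 205 mireds.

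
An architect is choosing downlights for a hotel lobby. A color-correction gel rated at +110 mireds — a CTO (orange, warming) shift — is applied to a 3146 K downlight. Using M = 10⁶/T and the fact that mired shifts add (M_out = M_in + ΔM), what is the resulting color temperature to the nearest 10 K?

2340 K

M_in = 10⁶/3146 = 317.86 mireds.
M_out = 317.86 + (+110) = 427.86 mireds.
T_out = 10⁶/427.86 = 2337.2 K → 2340 K.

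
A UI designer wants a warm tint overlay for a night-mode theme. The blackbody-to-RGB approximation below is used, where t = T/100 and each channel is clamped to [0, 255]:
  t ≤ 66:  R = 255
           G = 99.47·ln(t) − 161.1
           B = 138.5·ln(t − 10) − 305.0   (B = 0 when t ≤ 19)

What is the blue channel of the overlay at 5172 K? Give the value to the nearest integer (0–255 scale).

t = 5172/100 = 51.72; the t ≤ 66 branch applies.
B = 138.5·ln(51.72 − 10) − 305.0 = 138.5·ln 41.72 − 305.0 = 138.5·3.7310 − 305.0 = 211.741.
Rounded: 212.

212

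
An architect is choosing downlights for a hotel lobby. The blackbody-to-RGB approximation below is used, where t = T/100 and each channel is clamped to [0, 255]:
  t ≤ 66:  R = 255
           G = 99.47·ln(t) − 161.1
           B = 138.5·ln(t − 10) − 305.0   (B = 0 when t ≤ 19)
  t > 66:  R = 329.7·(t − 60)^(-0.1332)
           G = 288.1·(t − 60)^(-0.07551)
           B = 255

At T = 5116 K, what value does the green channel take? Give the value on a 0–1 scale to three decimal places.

t = 5116/100 = 51.16; the t ≤ 66 branch applies.
G = 99.47·ln 51.16 − 161.1 = 99.47·3.9350 − 161.1 = 230.310.
On a 0–1 scale: 230.310/255 = 0.9032 → 0.903.

0.903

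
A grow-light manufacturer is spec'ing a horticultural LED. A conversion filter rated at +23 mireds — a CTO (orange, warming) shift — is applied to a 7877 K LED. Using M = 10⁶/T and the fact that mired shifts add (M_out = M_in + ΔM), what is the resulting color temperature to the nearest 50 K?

6650 K

M_in = 10⁶/7877 = 126.95 mireds.
M_out = 126.95 + (+23) = 149.95 mireds.
T_out = 10⁶/149.95 = 6668.8 K → 6650 K.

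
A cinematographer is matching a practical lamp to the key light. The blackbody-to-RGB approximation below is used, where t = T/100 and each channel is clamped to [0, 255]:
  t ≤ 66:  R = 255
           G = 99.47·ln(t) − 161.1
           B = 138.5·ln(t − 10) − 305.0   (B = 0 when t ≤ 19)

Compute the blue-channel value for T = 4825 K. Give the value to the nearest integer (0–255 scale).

t = 4825/100 = 48.25; the t ≤ 66 branch applies.
B = 138.5·ln(48.25 − 10) − 305.0 = 138.5·ln 38.25 − 305.0 = 138.5·3.6441 − 305.0 = 199.714.
Rounded: 200.

200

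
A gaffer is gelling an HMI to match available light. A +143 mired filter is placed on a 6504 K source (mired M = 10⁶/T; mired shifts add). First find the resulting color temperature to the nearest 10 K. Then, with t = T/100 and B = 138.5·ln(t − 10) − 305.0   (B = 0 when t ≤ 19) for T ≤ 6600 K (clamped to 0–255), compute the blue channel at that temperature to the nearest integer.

M_in = 10⁶/6504 = 153.75; M_out = 153.75 + (+143) = 296.75.
T_out = 10⁶/296.75 = 3369.8 K → 3370 K; t = 33.7.
B = 138.5·ln(33.7 − 10) − 305.0 = 138.5·ln 23.7 − 305.0 = 138.5·3.1655 − 305.0 = 133.418.
Rounded: 133.

133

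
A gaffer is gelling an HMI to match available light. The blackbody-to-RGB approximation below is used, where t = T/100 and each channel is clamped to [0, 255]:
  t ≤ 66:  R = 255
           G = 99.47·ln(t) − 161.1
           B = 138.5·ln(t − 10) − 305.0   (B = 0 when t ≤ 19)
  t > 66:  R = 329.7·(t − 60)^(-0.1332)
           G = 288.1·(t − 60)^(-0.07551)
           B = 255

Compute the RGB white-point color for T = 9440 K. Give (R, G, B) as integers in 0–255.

t = 9440/100 = 94.4; the t > 66 branch applies.
R = 329.7·(94.4 − 60)^(-0.1332) = 329.7·34.4^(-0.1332) = 329.7·0.62421 = 205.802.
G = 288.1·(94.4 − 60)^(-0.07551) = 288.1·34.4^(-0.07551) = 288.1·0.76555 = 220.555.
B = 255 by definition for t > 66.
Rounded: (206, 221, 255).

(206, 221, 255)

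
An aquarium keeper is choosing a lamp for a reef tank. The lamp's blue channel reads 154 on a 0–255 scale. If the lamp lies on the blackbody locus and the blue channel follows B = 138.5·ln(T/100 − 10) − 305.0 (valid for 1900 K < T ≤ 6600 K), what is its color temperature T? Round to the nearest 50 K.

3750 K

ln(t − 10) = (154 + 305.0) / 138.5 = 3.3141.
t − 10 = e^3.3141 = 27.497, so t = 37.497.
T = 100·t = 3750 K → 3750 K to the nearest 50 K.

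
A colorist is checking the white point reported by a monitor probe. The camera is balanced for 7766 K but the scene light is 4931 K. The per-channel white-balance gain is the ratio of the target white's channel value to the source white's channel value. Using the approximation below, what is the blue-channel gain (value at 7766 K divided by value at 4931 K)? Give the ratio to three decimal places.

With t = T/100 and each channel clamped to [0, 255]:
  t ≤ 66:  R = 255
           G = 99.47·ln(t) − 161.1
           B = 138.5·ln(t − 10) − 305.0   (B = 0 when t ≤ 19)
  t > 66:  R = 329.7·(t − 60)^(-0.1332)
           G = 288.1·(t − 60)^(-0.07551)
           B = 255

1.253

At 4931 K (t = 49.31):
  B = 138.5·ln(49.31 − 10) − 305.0 = 138.5·ln 39.31 − 305.0 = 138.5·3.6715 − 305.0 = 203.500.
At 7766 K (t = 77.66):
  B = 255 by definition for t > 66.
Gain = 255.000 / 203.500 = 1.2531 → 1.253.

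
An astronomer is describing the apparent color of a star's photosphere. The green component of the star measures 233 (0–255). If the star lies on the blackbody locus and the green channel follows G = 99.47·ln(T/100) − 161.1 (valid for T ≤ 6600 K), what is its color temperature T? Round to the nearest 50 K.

ln t = (233 + 161.1) / 99.47 = 3.9620.
t = e^3.9620 = 52.562.
T = 100·t = 5256 K → 5250 K to the nearest 50 K.

5250 K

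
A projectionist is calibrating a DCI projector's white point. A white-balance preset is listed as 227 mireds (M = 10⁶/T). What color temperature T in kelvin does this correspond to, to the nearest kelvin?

T = 10⁶ / 227 = 4405.29 K → 4405 K.

4405 K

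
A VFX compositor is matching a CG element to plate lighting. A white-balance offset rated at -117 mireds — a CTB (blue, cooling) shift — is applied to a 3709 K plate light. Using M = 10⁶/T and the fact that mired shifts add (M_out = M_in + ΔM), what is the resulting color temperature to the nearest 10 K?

M_in = 10⁶/3709 = 269.61 mireds.
M_out = 269.61 + (-117) = 152.61 mireds.
T_out = 10⁶/152.61 = 6552.5 K → 6550 K.

6550 K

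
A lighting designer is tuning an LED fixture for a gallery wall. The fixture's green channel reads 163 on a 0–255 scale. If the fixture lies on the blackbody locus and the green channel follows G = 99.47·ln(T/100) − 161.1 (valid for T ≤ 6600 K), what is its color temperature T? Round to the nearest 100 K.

ln t = (163 + 161.1) / 99.47 = 3.2583.
t = e^3.2583 = 26.004.
T = 100·t = 2600 K → 2600 K to the nearest 100 K.

2600 K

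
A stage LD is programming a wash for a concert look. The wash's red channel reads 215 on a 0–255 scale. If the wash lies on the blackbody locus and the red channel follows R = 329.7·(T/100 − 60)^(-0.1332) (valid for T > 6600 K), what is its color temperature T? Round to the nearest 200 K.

(t − 60)^(-0.1332) = 215/329.7 = 0.65211.
t − 60 = 0.65211^(1/-0.1332) = 0.65211^(-7.508) = 24.774, so t = 84.774.
T = 100·t = 8477 K → 8400 K to the nearest 200 K.

8400 K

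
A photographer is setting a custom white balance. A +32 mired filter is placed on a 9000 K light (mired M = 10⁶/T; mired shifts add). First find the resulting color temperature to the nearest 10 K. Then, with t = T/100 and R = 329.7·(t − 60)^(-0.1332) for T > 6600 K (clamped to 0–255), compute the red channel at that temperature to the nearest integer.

M_in = 10⁶/9000 = 111.11; M_out = 111.11 + (+32) = 143.11.
T_out = 10⁶/143.11 = 6987.6 K → 6990 K; t = 69.9.
R = 329.7·(69.9 − 60)^(-0.1332) = 329.7·9.9^(-0.1332) = 329.7·0.73685 = 242.941.
Rounded: 243.

243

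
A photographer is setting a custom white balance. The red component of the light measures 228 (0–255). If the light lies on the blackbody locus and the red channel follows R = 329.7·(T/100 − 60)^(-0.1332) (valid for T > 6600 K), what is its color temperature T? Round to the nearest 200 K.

(t − 60)^(-0.1332) = 228/329.7 = 0.69154.
t − 60 = 0.69154^(1/-0.1332) = 0.69154^(-7.508) = 15.943, so t = 75.943.
T = 100·t = 7594 K → 7600 K to the nearest 200 K.

7600 K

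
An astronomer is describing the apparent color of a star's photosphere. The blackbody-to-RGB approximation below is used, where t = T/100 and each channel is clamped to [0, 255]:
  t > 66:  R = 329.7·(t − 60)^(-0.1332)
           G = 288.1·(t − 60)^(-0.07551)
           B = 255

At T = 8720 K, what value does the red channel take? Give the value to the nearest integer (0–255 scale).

212

t = 8720/100 = 87.2; the t > 66 branch applies.
R = 329.7·(87.2 − 60)^(-0.1332) = 329.7·27.2^(-0.1332) = 329.7·0.64404 = 212.341.
Rounded: 212.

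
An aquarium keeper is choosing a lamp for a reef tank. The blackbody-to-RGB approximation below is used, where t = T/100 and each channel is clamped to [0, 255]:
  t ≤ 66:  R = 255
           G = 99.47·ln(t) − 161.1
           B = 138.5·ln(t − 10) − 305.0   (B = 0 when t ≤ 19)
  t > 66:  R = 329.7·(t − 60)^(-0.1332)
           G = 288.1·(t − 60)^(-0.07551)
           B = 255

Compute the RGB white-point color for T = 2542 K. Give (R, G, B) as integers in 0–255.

(255, 161, 74)

t = 2542/100 = 25.42; the t ≤ 66 branch applies.
R = 255 by definition for t ≤ 66.
G = 99.47·ln 25.42 − 161.1 = 99.47·3.2355 − 161.1 = 160.739.
B = 138.5·ln(25.42 − 10) − 305.0 = 138.5·ln 15.42 − 305.0 = 138.5·2.7357 − 305.0 = 73.890.
Rounded: (255, 161, 74).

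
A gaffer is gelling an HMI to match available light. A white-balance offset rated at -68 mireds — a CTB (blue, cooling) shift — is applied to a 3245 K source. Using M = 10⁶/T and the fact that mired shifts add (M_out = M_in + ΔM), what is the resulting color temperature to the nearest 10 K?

4160 K

M_in = 10⁶/3245 = 308.17 mireds.
M_out = 308.17 + (-68) = 240.17 mireds.
T_out = 10⁶/240.17 = 4163.8 K → 4160 K.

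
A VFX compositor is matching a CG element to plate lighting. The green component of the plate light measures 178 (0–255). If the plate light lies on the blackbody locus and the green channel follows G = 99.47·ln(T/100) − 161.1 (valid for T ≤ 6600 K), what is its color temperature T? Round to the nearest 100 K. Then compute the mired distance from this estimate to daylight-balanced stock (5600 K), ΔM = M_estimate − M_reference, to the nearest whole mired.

+155 mireds

ln t = (178 + 161.1) / 99.47 = 3.4091.
t = e^3.4091 = 30.237.
T = 100·t = 3024 K → 3000 K to the nearest 100 K.
M_estimate = 10⁶/3000 = 333.33; M_reference = 10⁶/5600 = 178.57.
ΔM = 333.33 − 178.57 = 154.76 → +155 mireds.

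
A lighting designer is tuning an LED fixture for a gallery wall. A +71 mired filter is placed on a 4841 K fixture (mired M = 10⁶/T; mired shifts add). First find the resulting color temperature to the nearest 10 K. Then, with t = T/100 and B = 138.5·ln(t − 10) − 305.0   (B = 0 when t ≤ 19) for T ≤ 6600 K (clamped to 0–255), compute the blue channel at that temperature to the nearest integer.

146

M_in = 10⁶/4841 = 206.57; M_out = 206.57 + (+71) = 277.57.
T_out = 10⁶/277.57 = 3602.7 K → 3600 K; t = 36.
B = 138.5·ln(36 − 10) − 305.0 = 138.5·ln 26 − 305.0 = 138.5·3.2581 − 305.0 = 146.246.
Rounded: 146.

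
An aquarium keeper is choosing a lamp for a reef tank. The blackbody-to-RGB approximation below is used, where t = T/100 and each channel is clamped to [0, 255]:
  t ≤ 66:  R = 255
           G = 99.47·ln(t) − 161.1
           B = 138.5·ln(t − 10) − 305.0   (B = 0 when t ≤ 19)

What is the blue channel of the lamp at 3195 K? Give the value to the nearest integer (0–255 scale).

123

t = 3195/100 = 31.95; the t ≤ 66 branch applies.
B = 138.5·ln(31.95 − 10) − 305.0 = 138.5·ln 21.95 − 305.0 = 138.5·3.0888 − 305.0 = 122.794.
Rounded: 123.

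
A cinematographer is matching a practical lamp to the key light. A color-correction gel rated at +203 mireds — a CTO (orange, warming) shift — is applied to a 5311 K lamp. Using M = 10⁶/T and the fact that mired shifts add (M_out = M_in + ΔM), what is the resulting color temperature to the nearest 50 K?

M_in = 10⁶/5311 = 188.29 mireds.
M_out = 188.29 + (+203) = 391.29 mireds.
T_out = 10⁶/391.29 = 2555.7 K → 2550 K.

2550 K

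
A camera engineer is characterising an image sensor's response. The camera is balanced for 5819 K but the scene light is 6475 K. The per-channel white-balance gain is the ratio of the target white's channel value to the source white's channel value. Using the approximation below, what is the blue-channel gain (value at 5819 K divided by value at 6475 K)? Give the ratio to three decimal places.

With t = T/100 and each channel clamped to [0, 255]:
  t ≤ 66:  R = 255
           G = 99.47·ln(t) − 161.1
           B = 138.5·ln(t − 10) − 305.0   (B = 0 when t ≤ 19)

0.929

At 6475 K (t = 64.75):
  B = 138.5·ln(64.75 − 10) − 305.0 = 138.5·ln 54.75 − 305.0 = 138.5·4.0028 − 305.0 = 249.385.
At 5819 K (t = 58.19):
  B = 138.5·ln(58.19 − 10) − 305.0 = 138.5·ln 48.19 − 305.0 = 138.5·3.8752 − 305.0 = 231.708.
Gain = 231.708 / 249.385 = 0.9291 → 0.929.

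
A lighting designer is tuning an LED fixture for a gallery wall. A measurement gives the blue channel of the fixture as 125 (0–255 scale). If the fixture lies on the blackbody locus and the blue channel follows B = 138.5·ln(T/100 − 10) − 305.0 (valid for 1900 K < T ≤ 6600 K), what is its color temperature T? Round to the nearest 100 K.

ln(t − 10) = (125 + 305.0) / 138.5 = 3.1047.
t − 10 = e^3.1047 = 22.302, so t = 32.302.
T = 100·t = 3230 K → 3200 K to the nearest 100 K.

3200 K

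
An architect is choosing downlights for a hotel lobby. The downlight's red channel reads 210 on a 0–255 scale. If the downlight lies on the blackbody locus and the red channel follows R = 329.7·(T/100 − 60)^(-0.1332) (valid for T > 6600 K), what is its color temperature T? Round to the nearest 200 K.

9000 K

(t − 60)^(-0.1332) = 210/329.7 = 0.63694.
t − 60 = 0.63694^(1/-0.1332) = 0.63694^(-7.508) = 29.561, so t = 89.561.
T = 100·t = 8956 K → 9000 K to the nearest 200 K.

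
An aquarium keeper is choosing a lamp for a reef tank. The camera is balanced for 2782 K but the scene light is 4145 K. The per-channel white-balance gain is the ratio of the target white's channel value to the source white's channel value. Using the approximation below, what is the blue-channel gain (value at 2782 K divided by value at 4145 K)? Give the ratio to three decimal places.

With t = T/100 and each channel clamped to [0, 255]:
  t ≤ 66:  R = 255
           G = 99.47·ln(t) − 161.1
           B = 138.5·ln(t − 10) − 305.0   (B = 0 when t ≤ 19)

At 4145 K (t = 41.45):
  B = 138.5·ln(41.45 − 10) − 305.0 = 138.5·ln 31.45 − 305.0 = 138.5·3.4484 − 305.0 = 172.603.
At 2782 K (t = 27.82):
  B = 138.5·ln(27.82 − 10) − 305.0 = 138.5·ln 17.82 − 305.0 = 138.5·2.8803 − 305.0 = 93.925.
Gain = 93.925 / 172.603 = 0.5442 → 0.544.

0.544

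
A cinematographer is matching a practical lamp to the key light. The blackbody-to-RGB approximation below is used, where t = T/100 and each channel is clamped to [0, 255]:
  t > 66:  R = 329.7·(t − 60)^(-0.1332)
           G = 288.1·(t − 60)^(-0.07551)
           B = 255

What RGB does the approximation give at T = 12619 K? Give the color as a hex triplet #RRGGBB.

t = 12619/100 = 126.19; the t > 66 branch applies.
R = 329.7·(126.19 − 60)^(-0.1332) = 329.7·66.19^(-0.1332) = 329.7·0.57210 = 188.621.
G = 288.1·(126.19 − 60)^(-0.07551) = 288.1·66.19^(-0.07551) = 288.1·0.72864 = 209.921.
B = 255 by definition for t > 66.
Rounded: (189, 210, 255).
In hex: #BDD2FF.

#BDD2FF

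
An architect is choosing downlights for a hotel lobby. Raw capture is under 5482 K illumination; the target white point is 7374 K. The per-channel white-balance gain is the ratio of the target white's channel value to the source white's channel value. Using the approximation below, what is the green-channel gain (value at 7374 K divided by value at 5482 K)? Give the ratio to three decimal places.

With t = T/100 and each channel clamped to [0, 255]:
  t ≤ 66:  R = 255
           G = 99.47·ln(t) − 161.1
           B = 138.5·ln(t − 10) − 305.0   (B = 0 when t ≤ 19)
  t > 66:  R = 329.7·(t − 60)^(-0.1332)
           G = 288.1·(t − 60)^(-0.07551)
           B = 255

0.997

At 5482 K (t = 54.82):
  G = 99.47·ln 54.82 − 161.1 = 99.47·4.0041 − 161.1 = 237.183.
At 7374 K (t = 73.74):
  G = 288.1·(73.74 − 60)^(-0.07551) = 288.1·13.74^(-0.07551) = 288.1·0.82048 = 236.382.
Gain = 236.382 / 237.183 = 0.9966 → 0.997.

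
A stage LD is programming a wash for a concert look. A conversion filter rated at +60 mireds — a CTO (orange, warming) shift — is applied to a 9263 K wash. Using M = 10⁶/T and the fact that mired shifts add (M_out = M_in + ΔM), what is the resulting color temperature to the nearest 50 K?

5950 K

M_in = 10⁶/9263 = 107.96 mireds.
M_out = 107.96 + (+60) = 167.96 mireds.
T_out = 10⁶/167.96 = 5953.9 K → 5950 K.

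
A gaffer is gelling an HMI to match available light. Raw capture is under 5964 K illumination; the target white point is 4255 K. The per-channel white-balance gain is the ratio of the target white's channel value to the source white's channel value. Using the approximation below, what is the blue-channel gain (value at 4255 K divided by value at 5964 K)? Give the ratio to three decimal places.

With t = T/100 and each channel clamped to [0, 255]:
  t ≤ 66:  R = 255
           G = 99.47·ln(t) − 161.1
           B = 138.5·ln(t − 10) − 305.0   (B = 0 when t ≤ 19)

0.752

At 5964 K (t = 59.64):
  B = 138.5·ln(59.64 − 10) − 305.0 = 138.5·ln 49.64 − 305.0 = 138.5·3.9048 − 305.0 = 235.814.
At 4255 K (t = 42.55):
  B = 138.5·ln(42.55 − 10) − 305.0 = 138.5·ln 32.55 − 305.0 = 138.5·3.4828 − 305.0 = 177.365.
Gain = 177.365 / 235.814 = 0.7521 → 0.752.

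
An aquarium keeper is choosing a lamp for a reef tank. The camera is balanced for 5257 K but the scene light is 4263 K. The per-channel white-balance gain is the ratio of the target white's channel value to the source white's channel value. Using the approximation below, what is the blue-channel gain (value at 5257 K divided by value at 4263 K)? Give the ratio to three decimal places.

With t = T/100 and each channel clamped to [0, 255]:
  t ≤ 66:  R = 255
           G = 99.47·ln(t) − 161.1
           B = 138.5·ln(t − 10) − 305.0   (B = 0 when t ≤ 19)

1.207

At 4263 K (t = 42.63):
  B = 138.5·ln(42.63 − 10) − 305.0 = 138.5·ln 32.63 − 305.0 = 138.5·3.4852 − 305.0 = 177.705.
At 5257 K (t = 52.57):
  B = 138.5·ln(52.57 − 10) − 305.0 = 138.5·ln 42.57 − 305.0 = 138.5·3.7511 − 305.0 = 214.534.
Gain = 214.534 / 177.705 = 1.2073 → 1.207.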